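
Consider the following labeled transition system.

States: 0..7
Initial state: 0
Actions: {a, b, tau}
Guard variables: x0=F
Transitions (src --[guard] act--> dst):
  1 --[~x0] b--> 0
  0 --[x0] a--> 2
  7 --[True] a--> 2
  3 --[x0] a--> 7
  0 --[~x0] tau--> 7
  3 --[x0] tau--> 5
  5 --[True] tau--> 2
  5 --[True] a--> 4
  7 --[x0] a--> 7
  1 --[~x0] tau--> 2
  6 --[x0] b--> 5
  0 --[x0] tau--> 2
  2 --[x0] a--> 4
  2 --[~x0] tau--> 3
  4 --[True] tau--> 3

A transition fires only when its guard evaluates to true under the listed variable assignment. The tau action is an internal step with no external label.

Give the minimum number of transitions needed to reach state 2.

Layered search for 2:
  Layer 0: {0}
  Layer 1: {7}
  Layer 2: {2}
first hit 2 at d=2 via tau·a

Answer: 2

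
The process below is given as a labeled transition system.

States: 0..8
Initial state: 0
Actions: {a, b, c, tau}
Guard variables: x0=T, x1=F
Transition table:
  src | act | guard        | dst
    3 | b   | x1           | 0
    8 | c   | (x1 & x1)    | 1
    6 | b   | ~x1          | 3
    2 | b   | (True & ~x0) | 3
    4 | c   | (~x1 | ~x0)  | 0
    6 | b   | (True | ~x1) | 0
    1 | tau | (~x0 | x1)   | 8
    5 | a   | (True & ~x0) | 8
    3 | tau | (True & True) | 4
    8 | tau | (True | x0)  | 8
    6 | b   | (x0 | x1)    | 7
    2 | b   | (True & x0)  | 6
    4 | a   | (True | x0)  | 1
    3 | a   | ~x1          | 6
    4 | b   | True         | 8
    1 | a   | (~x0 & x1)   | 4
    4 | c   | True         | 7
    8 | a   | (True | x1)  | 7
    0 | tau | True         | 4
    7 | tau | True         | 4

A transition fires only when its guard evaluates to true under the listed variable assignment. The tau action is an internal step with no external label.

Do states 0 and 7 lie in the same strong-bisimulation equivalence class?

Answer: BISIMILAR

Trace:
Refine partition for ~:
  round 0: {{0,1,2,3,4,5,6,7,8}}
  round 1: {{0,7},{1,5},{2,6},{3,8},{4}}
  round 2: {{0,7},{1,5},{2},{3},{4},{6},{8}}
Fixed point at round 3; 7 class(es).
0∈{0,7}, 7∈{0,7}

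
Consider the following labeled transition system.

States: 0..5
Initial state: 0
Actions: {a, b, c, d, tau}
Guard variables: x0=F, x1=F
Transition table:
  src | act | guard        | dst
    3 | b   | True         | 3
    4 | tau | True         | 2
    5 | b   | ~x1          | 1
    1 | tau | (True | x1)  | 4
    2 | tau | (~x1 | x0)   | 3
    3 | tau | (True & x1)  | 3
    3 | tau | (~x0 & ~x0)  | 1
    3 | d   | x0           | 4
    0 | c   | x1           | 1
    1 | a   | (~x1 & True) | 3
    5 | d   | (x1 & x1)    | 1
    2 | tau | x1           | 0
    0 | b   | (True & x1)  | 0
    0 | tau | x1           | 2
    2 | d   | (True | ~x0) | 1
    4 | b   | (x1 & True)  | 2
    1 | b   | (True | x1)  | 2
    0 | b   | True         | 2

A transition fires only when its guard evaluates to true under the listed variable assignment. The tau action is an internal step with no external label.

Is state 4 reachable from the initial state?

Answer: REACHABLE

Trace:
After dropping false guards: 10 live edges.
Layer 0: {0}
Layer 1: {2}  now seen {0,2}
Layer 2: {1,3}  now seen {0,1,2,3}
Layer 3: {4}  now seen {0,1,2,3,4}
R = {0,1,2,3,4}
trace reaching 4: b·d·tau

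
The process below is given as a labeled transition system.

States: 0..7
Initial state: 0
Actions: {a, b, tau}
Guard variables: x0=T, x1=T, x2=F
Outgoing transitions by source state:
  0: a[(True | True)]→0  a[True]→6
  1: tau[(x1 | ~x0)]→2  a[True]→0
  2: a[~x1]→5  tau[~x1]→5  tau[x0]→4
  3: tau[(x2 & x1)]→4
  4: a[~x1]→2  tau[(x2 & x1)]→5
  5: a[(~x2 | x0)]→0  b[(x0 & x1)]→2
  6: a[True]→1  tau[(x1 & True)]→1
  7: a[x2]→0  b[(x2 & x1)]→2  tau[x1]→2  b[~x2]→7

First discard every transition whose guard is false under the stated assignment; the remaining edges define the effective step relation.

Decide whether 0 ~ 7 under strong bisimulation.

Answer: NOT BISIMILAR

Working:
Refine partition for ~:
  π0 = {{0,1,2,3,4,5,6,7}}
  π1 = {{0},{1,6},{2},{3,4},{5},{7}}
  π2 = {{0},{1},{2},{3,4},{5},{6},{7}}
stable after 3 split(s): 7 block(s)
0∈{0}, 7∈{7}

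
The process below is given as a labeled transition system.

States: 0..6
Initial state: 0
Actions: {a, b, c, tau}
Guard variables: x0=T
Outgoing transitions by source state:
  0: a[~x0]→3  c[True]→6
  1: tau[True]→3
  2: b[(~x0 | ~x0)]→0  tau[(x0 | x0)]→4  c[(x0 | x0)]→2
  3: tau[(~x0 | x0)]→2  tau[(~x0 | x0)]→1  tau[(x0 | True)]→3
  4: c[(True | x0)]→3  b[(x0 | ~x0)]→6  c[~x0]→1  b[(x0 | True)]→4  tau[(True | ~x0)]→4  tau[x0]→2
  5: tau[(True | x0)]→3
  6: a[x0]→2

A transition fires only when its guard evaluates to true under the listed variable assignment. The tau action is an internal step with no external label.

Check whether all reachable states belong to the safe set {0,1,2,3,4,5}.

Answer: INVARIANT VIOLATED at state 6

Working:
Allowed set {0,1,2,3,4,5}
R = {0,1,2,3,4,6}
  0: ok
  1: ok
  2: ok
  3: ok
  4: ok
  6: ✗ unsafe
counterexample path to 6: c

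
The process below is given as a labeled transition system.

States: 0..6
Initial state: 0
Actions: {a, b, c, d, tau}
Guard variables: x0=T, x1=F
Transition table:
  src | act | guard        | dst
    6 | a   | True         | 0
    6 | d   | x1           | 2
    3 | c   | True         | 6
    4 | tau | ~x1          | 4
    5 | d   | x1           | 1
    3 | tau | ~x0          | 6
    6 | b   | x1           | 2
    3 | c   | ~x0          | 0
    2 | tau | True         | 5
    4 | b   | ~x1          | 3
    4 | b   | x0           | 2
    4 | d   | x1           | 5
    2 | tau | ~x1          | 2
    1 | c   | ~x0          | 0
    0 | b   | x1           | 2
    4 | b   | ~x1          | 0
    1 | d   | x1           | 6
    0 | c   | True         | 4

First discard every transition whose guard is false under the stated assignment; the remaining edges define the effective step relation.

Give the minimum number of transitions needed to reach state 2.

Layered search for 2:
  Layer 0: {0}
  Layer 1: {4}
  Layer 2: {2,3}
2 enters at depth 2; path c·b

Answer: 2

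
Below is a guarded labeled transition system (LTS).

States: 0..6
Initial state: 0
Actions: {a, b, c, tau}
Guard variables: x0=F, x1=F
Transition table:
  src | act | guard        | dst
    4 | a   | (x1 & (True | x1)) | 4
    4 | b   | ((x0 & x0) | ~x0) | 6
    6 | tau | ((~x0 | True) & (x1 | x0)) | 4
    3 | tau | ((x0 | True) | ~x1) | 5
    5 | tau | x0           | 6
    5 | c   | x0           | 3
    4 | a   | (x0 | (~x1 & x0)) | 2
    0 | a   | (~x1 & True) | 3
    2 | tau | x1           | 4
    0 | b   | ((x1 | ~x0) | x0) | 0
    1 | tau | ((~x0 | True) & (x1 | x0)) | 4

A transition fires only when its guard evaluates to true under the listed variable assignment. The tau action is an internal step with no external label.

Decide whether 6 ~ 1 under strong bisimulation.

Bisimulation quotient by refinement:
  π0 = {{0,1,2,3,4,5,6}}
  π1 = {{0},{1,2,5,6},{3},{4}}
Fixed point at round 2; 4 class(es).
[6]={1,2,5,6}  [1]={1,2,5,6}

Answer: BISIMILAR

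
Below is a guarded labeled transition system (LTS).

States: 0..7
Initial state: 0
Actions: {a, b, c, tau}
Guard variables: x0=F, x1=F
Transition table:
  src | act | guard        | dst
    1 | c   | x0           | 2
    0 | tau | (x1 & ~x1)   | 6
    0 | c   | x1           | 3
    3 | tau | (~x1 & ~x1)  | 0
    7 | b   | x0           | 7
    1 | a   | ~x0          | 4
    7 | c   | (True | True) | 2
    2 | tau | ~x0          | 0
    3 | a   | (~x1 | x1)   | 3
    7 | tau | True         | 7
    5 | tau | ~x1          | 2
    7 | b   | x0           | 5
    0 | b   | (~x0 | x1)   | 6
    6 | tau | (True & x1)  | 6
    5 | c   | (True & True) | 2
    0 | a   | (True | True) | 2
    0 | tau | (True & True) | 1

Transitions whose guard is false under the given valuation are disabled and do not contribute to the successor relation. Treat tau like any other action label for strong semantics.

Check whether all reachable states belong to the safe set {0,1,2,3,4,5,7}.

Inv-set: {0,1,2,3,4,5,7}
R = {0,1,2,4,6}
  0: safe
  1: safe
  2: safe
  4: safe
  6: ✗ unsafe
witness against invariant: b → 6

Answer: INVARIANT VIOLATED at state 6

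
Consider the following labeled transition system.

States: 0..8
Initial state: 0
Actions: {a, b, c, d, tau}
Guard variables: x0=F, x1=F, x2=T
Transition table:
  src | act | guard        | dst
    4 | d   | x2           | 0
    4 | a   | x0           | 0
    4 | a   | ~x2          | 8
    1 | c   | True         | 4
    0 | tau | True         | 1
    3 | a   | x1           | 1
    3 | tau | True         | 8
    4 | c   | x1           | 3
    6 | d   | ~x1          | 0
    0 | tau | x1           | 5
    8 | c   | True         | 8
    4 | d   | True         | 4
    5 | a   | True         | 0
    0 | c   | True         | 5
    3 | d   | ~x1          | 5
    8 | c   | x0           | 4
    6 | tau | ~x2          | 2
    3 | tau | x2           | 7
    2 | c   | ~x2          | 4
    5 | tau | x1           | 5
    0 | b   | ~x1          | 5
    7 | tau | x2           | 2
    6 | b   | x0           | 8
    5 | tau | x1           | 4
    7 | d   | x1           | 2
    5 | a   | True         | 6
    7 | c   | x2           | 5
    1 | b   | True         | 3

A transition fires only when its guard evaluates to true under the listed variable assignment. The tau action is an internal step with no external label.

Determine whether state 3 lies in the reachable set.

Answer: REACHABLE

Working:
Guard filter leaves 16 enabled edge(s).
Layer 0: {0}
Layer 1: {1,5}  now seen {0,1,5}
Layer 2: {3,4,6}  now seen {0,1,3,4,5,6}
Layer 3: {7,8}  now seen {0,1,3,4,5,6,7,8}
Layer 4: {2}  now seen {0,1,2,3,4,5,6,7,8}
R = {0,1,2,3,4,5,6,7,8}
trace reaching 3: tau·b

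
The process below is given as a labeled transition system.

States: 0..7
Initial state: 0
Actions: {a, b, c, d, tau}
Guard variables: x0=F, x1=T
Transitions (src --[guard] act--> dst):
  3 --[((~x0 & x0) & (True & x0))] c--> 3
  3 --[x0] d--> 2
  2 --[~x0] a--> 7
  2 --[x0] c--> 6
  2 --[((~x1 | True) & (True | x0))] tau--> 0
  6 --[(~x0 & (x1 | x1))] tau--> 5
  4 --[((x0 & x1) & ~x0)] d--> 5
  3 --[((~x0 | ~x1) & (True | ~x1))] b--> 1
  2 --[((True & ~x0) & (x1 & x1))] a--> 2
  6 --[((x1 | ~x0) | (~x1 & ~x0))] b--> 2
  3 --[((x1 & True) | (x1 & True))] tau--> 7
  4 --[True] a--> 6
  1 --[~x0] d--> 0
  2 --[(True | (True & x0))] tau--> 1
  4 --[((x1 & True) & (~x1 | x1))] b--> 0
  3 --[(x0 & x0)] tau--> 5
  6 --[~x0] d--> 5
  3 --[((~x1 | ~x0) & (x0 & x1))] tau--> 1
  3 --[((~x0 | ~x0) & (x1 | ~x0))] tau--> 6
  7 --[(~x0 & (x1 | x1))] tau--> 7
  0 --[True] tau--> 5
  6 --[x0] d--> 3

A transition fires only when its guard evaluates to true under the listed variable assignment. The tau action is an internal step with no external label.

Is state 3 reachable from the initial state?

Answer: UNREACHABLE

Analysis:
After dropping false guards: 15 live edges.
Layer 0: {0}
Layer 1: {5}  now seen {0,5}
R = {0,5}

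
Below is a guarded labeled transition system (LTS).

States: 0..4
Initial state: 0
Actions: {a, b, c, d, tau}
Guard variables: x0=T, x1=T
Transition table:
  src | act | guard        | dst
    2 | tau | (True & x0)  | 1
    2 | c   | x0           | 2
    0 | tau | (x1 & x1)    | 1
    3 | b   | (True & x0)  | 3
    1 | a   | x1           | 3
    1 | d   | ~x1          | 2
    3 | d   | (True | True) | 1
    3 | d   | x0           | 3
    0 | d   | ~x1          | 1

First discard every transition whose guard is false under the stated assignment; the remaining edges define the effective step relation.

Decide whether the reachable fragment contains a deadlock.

Reach set: {0,1,3}
  0: tau→1  [deg 1]
  1: a→3  [deg 1]
  3: b→3  d→1  d→3  [deg 3]

Answer: DEADLOCK-FREE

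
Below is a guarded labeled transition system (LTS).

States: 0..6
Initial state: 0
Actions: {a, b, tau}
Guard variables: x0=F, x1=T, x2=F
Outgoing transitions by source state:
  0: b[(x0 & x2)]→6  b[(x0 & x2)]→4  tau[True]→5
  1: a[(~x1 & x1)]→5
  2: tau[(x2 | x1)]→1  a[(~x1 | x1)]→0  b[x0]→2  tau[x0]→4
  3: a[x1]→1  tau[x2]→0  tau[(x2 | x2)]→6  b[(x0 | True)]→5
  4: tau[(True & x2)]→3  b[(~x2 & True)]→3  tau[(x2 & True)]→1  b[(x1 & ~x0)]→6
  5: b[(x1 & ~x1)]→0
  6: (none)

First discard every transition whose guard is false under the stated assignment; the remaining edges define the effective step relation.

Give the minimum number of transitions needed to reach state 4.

Layered search for 4:
  Layer 0: {0}
  Layer 1: {5}
4 never appears.

Answer: UNREACHABLE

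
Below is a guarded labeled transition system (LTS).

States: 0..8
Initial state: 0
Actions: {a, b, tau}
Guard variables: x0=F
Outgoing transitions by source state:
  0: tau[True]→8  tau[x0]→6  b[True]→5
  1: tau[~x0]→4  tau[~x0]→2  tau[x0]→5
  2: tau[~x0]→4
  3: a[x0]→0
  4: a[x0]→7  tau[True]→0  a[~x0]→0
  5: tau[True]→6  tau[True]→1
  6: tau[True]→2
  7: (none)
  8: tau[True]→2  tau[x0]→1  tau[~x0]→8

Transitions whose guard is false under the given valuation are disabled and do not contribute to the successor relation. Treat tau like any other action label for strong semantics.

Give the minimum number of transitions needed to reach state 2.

Answer: 2

Trace:
Layered search for 2:
  Layer 0: {0}
  Layer 1: {5,8}
  Layer 2: {1,2,6}
first hit 2 at d=2 via tau·tau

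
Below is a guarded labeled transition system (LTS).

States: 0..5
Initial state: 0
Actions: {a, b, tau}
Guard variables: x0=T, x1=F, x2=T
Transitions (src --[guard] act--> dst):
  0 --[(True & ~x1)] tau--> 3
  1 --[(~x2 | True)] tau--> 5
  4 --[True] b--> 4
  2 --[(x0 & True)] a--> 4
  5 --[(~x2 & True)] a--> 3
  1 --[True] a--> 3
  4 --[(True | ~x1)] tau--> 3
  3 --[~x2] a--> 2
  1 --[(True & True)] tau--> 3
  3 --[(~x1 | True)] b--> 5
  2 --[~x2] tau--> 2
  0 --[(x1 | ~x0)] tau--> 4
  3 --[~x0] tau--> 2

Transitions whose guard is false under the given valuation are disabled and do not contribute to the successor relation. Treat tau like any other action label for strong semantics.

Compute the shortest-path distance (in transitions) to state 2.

Answer: UNREACHABLE

Trace:
Layered search for 2:
  Layer 0: {0}
  Layer 1: {3}
  Layer 2: {5}
2 never appears.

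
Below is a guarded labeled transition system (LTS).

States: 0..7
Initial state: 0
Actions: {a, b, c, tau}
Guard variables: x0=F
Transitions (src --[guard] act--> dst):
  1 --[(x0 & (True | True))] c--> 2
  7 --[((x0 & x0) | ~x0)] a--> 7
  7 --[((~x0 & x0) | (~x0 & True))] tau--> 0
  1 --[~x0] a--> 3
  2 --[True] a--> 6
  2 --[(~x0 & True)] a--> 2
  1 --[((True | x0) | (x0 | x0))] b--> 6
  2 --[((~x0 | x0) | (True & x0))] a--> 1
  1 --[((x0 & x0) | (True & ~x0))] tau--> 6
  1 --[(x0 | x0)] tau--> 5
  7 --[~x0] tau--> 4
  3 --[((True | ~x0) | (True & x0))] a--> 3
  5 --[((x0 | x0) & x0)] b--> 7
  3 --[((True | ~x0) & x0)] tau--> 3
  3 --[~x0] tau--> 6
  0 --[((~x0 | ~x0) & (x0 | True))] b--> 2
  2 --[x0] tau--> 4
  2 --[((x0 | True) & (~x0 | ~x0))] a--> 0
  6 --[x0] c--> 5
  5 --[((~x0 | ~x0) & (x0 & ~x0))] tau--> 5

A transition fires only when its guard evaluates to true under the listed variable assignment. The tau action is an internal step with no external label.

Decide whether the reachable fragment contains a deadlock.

Answer: DEADLOCK at state 6

Analysis:
Reachable = {0,1,2,3,6}
  0: b→2  [1 exit(s)]
  1: a→3  b→6  tau→6  [3 exit(s)]
  2: a→0  a→1  a→2  a→6  [4 exit(s)]
  3: a→3  tau→6  [2 exit(s)]
  6: ∅  [no exit]
trace reaching 6: b·a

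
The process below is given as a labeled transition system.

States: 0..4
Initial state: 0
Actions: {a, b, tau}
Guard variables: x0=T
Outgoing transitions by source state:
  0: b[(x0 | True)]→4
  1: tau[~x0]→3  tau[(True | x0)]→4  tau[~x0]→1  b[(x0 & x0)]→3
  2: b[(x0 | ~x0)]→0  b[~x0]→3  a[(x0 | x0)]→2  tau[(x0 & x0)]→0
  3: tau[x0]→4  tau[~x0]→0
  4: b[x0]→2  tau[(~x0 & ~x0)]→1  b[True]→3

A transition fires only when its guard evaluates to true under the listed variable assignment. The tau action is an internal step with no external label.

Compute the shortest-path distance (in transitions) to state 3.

Layered search for 3:
  Layer 0: {0}
  Layer 1: {4}
  Layer 2: {2,3}
3 enters at depth 2; path b·b

Answer: 2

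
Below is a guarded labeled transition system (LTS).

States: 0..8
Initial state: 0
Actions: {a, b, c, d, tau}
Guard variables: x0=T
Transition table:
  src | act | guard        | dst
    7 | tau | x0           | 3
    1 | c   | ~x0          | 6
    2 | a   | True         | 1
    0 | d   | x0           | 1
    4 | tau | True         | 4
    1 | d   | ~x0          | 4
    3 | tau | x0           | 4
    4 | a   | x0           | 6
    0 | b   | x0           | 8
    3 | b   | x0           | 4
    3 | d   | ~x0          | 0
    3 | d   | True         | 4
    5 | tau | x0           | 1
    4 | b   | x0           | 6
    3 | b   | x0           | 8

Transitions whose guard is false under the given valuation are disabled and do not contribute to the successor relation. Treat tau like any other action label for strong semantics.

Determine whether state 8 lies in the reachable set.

Guard filter leaves 12 enabled edge(s).
L0 = {0}
L1 = {1,8}  cumulative {0,1,8}
Reachable = {0,1,8}
trace reaching 8: b

Answer: REACHABLE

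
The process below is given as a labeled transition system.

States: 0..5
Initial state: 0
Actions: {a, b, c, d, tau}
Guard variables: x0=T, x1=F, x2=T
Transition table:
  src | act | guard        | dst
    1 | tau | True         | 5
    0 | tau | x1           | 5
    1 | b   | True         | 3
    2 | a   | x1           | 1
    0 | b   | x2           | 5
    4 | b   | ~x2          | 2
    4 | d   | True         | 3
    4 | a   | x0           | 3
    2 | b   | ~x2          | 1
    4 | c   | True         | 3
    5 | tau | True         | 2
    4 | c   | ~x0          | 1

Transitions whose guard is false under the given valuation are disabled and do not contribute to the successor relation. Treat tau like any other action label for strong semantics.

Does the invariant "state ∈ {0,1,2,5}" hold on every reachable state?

Answer: INVARIANT HOLDS

Analysis:
Safe = {0,1,2,5}
R = {0,2,5}
  0: ✓
  2: ✓
  5: ✓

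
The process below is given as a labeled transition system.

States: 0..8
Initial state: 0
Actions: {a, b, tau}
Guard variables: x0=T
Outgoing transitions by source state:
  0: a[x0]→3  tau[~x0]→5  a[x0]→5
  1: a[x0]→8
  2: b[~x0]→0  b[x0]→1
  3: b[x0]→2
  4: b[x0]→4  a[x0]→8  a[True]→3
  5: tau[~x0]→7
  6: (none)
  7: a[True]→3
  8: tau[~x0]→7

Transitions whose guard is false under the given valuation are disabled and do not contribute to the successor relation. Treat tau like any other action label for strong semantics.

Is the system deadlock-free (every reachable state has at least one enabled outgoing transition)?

Reach set: {0,1,2,3,5,8}
  0: a→3  a→5  [deg 2]
  1: a→8  [deg 1]
  2: b→1  [deg 1]
  3: b→2  [deg 1]
  5: ∅  [STUCK]
  8: ∅  [STUCK]
Path to 5: a

Answer: DEADLOCK at state 5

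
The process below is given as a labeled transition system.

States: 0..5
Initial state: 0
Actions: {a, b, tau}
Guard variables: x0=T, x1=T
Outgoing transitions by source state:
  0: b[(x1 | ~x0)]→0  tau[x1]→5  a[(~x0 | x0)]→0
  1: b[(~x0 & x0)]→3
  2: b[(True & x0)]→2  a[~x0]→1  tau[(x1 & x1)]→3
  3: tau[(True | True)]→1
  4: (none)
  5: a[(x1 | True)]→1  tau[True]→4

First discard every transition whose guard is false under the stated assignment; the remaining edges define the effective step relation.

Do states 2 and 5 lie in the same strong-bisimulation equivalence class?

Compute ~ classes (split until stable):
  π0 = {{0,1,2,3,4,5}}
  π1 = {{0},{1,4},{2},{3},{5}}
5 equivalence class(es) (converged in 2)
2∈{2}, 5∈{5}

Answer: NOT BISIMILAR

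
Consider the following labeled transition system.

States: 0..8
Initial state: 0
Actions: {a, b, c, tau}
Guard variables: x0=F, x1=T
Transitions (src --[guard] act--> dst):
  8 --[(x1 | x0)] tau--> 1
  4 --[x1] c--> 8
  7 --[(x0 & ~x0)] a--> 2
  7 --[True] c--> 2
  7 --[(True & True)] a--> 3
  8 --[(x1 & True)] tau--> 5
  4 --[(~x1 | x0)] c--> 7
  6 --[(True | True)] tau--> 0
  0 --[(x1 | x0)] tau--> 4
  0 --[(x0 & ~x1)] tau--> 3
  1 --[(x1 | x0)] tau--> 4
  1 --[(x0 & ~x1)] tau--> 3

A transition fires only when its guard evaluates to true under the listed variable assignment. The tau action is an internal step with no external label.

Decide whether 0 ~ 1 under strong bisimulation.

Bisimulation quotient by refinement:
  round 0: {{0,1,2,3,4,5,6,7,8}}
  round 1: {{0,1,6,8},{2,3,5},{4},{7}}
  round 2: {{0,1},{2,3,5},{4},{6},{7},{8}}
6 equivalence class(es) (converged in 3)
class of 0: {0,1}; class of 1: {0,1}

Answer: BISIMILAR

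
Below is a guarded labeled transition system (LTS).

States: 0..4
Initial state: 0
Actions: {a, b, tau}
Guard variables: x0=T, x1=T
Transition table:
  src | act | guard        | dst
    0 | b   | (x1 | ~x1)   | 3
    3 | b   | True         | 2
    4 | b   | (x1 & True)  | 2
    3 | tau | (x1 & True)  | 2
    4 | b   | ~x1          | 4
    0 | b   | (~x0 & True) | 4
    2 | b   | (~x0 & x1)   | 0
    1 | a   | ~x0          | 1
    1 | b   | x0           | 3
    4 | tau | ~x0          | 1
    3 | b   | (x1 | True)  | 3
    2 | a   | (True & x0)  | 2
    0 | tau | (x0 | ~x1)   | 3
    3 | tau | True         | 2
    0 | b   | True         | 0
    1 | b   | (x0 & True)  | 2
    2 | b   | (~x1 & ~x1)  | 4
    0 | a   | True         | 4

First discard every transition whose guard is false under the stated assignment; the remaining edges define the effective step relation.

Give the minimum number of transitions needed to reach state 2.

Answer: 2

Trace:
Breadth-first toward 2:
  L0 = {0}
  L1 = {3,4}
  L2 = {2}
2 enters at depth 2; path a·b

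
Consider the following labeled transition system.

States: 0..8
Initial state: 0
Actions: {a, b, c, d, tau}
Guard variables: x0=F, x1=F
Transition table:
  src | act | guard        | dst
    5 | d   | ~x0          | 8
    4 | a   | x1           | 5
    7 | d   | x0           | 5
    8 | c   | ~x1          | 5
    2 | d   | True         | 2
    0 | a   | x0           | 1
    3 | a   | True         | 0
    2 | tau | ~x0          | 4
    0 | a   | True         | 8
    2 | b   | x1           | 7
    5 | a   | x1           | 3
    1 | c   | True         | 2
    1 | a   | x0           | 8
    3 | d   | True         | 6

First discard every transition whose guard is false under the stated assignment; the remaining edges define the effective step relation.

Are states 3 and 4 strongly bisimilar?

Refine partition for ~:
  P[0] = {{0,1,2,3,4,5,6,7,8}}
  P[1] = {{0},{1,8},{2},{3},{4,6,7},{5}}
  P[2] = {{0},{1},{2},{3},{4,6,7},{5},{8}}
Fixed point at round 3; 7 class(es).
3∈{3}, 4∈{4,6,7}

Answer: NOT BISIMILAR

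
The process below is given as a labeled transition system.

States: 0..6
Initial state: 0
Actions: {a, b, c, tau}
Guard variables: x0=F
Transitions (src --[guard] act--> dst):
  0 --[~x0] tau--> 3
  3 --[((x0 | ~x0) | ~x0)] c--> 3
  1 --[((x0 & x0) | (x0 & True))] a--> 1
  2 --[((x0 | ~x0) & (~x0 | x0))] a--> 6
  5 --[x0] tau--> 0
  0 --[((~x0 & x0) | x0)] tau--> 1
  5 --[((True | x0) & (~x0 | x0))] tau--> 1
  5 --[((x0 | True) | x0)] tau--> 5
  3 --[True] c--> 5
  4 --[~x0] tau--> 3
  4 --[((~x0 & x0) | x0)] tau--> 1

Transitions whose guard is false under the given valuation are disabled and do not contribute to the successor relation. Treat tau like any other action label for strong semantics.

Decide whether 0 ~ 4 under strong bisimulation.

Answer: BISIMILAR

Working:
Refine partition for ~:
  round 0: {{0,1,2,3,4,5,6}}
  round 1: {{0,4,5},{1,6},{2},{3}}
  round 2: {{0,4},{1,6},{2},{3},{5}}
5 equivalence class(es) (converged in 3)
[0]={0,4}  [4]={0,4}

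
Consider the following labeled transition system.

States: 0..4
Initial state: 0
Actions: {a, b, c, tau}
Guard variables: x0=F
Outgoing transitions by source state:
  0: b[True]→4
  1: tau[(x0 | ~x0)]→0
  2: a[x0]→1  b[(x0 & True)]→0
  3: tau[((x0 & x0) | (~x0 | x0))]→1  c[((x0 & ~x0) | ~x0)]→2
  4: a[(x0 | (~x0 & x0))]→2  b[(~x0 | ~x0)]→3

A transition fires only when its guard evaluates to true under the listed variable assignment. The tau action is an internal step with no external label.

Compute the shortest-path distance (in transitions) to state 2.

Breadth-first toward 2:
  L0 = {0}
  L1 = {4}
  L2 = {3}
  L3 = {1,2}
depth(2)=3, e.g. b·b·c

Answer: 3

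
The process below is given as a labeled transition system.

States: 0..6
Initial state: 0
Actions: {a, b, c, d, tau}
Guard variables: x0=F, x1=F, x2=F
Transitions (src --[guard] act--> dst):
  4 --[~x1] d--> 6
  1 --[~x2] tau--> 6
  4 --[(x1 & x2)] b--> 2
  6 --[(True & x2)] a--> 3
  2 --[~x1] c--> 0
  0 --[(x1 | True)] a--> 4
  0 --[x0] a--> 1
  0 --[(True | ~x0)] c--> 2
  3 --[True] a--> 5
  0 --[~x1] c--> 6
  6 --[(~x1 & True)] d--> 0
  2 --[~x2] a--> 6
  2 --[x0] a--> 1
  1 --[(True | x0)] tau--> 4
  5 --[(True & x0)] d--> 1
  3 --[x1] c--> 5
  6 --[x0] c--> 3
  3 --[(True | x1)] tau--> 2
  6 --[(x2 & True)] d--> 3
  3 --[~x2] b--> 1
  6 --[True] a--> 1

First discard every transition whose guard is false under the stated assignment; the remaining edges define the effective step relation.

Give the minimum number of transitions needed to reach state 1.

Breadth-first toward 1:
  L0 = {0}
  L1 = {2,4,6}
  L2 = {1}
depth(1)=2, e.g. c·a

Answer: 2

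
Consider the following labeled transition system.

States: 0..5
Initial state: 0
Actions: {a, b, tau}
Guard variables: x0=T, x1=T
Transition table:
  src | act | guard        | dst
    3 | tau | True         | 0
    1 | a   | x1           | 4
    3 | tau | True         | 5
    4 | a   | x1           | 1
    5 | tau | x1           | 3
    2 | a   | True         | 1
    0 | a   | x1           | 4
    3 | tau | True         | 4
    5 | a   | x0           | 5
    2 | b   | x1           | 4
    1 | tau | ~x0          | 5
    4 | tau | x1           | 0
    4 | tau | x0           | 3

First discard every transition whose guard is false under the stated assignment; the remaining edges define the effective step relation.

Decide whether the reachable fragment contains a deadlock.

Reachable = {0,1,3,4,5}
  0: a→4  [1 exit(s)]
  1: a→4  [1 exit(s)]
  3: tau→0  tau→4  tau→5  [3 exit(s)]
  4: a→1  tau→0  tau→3  [3 exit(s)]
  5: a→5  tau→3  [2 exit(s)]

Answer: DEADLOCK-FREE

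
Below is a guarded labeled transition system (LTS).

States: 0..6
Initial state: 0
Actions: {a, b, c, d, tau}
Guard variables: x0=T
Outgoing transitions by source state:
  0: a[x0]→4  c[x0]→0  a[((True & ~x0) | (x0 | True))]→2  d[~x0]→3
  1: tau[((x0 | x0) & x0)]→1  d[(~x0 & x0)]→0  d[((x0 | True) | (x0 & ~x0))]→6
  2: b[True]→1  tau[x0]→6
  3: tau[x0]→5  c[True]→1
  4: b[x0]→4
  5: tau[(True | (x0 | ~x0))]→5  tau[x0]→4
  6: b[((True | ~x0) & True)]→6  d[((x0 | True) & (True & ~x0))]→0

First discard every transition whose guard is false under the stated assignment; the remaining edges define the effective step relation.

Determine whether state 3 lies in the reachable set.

Guard filter leaves 13 enabled edge(s).
Layer 0: {0}
Layer 1: {2,4}  cumulative {0,2,4}
Layer 2: {1,6}  cumulative {0,1,2,4,6}
Reach set: {0,1,2,4,6}

Answer: UNREACHABLE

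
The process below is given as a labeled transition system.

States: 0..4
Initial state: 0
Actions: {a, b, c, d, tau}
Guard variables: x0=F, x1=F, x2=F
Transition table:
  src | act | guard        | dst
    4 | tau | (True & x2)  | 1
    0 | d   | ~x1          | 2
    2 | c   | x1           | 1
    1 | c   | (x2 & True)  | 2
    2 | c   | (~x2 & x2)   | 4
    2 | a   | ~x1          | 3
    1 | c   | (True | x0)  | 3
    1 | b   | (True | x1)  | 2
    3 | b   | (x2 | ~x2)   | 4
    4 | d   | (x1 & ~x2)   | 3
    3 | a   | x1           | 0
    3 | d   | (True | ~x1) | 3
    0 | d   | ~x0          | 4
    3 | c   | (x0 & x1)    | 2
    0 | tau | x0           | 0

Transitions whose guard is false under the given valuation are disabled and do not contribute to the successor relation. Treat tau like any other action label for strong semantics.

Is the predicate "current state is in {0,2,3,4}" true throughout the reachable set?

Inv-set: {0,2,3,4}
Reachable = {0,2,3,4}
  0: ok
  2: ok
  3: ok
  4: ok

Answer: INVARIANT HOLDS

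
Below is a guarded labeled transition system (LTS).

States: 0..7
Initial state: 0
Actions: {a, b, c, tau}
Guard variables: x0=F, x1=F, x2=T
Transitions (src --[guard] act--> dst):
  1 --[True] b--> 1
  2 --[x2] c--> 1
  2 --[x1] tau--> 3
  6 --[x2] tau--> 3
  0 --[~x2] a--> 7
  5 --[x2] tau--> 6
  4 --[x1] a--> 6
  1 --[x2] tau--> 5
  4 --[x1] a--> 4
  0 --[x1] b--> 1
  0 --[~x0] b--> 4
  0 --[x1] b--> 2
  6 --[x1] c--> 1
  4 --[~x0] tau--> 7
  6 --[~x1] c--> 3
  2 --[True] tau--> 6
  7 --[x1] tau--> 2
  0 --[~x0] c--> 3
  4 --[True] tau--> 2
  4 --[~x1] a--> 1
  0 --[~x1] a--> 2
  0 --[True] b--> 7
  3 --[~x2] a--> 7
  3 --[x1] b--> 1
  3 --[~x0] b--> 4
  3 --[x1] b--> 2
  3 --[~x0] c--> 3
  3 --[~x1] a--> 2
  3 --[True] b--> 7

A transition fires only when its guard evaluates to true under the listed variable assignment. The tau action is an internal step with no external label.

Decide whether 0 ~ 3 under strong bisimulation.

Bisimulation quotient by refinement:
  π0 = {{0,1,2,3,4,5,6,7}}
  π1 = {{0,3},{1},{2,6},{4},{5},{7}}
  π2 = {{0,3},{1},{2},{4},{5},{6},{7}}
stable after 3 split(s): 7 block(s)
[0]={0,3}  [3]={0,3}

Answer: BISIMILAR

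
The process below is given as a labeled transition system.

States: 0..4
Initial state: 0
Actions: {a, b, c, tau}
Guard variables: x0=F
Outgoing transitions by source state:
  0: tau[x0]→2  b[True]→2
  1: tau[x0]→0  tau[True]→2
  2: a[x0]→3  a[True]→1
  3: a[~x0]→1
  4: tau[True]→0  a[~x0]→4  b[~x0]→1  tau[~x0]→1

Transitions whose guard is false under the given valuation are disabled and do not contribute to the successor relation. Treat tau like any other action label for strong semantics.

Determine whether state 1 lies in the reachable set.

Answer: REACHABLE

Working:
Guard filter leaves 8 enabled edge(s).
Layer 0: {0}
Layer 1: {2}  now seen {0,2}
Layer 2: {1}  now seen {0,1,2}
Reach set: {0,1,2}
trace reaching 1: b·a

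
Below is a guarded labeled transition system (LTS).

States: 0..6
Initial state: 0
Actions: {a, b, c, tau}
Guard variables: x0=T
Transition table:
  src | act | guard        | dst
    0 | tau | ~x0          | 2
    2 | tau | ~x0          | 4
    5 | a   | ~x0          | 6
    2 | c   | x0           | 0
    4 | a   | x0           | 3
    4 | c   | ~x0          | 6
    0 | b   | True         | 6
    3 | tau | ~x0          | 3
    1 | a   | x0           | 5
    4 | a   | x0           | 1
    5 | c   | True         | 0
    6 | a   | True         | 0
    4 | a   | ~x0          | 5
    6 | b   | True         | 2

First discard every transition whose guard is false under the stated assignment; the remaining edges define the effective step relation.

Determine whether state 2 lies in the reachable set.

Guard filter leaves 8 enabled edge(s).
L0 = {0}
L1 = {6}  cumulative {0,6}
L2 = {2}  cumulative {0,2,6}
Reachable = {0,2,6}
Path to 2: b·b

Answer: REACHABLE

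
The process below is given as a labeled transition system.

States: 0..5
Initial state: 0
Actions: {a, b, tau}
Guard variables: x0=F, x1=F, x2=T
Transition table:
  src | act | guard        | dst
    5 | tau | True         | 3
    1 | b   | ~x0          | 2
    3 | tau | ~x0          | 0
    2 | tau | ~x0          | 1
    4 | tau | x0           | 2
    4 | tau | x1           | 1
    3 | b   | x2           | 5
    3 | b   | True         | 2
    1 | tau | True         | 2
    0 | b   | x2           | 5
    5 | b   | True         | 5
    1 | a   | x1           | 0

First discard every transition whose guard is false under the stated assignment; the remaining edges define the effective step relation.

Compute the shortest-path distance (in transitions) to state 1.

Answer: 4

Trace:
Breadth-first toward 1:
  L0 = {0}
  L1 = {5}
  L2 = {3}
  L3 = {2}
  L4 = {1}
depth(1)=4, e.g. b·tau·b·tau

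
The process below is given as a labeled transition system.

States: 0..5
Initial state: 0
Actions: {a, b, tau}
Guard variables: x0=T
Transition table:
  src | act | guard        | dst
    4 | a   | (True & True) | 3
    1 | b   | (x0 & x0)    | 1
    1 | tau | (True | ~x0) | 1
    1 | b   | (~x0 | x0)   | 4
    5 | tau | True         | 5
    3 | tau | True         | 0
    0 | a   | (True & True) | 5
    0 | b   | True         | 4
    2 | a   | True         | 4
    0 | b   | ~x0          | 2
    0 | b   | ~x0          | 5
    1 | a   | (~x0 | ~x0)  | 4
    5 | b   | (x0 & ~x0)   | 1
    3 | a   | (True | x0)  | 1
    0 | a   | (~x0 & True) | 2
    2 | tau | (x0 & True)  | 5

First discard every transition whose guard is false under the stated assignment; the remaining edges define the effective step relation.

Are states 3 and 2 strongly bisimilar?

Refine partition for ~:
  π0 = {{0,1,2,3,4,5}}
  π1 = {{0},{1},{2,3},{4},{5}}
  π2 = {{0},{1},{2},{3},{4},{5}}
6 equivalence class(es) (converged in 3)
[3]={3}  [2]={2}

Answer: NOT BISIMILAR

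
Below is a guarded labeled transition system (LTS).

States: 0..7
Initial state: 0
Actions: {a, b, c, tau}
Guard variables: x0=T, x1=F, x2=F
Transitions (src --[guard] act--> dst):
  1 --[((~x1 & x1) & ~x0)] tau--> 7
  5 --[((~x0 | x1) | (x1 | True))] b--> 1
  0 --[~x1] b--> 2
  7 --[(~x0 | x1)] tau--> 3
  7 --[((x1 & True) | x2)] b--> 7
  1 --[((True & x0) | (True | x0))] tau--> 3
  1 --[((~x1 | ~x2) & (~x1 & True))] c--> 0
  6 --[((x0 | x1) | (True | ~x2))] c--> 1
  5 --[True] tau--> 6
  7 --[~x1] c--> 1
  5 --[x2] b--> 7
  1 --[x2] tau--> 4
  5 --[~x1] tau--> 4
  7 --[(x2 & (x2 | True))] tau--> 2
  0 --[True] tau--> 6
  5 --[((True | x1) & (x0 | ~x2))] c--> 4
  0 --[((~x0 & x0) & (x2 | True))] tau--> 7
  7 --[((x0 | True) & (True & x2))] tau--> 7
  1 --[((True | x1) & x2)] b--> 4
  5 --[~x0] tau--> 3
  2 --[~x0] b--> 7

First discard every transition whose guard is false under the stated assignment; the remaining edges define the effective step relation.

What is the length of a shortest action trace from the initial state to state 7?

Answer: UNREACHABLE

Working:
Breadth-first toward 7:
  Layer 0: {0}
  Layer 1: {2,6}
  Layer 2: {1}
  Layer 3: {3}
7 never appears.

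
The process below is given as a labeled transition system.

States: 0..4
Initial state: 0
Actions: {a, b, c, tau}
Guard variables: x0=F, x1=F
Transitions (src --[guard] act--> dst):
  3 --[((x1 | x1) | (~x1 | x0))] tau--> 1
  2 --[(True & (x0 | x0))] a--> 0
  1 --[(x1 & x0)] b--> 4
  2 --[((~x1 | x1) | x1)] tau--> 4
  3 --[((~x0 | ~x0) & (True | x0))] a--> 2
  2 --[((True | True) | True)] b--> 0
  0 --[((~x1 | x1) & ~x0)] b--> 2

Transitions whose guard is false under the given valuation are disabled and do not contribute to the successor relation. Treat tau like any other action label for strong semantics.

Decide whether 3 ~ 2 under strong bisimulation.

Bisimulation quotient by refinement:
  π0 = {{0,1,2,3,4}}
  π1 = {{0},{1,4},{2},{3}}
4 equivalence class(es) (converged in 2)
[3]={3}  [2]={2}

Answer: NOT BISIMILAR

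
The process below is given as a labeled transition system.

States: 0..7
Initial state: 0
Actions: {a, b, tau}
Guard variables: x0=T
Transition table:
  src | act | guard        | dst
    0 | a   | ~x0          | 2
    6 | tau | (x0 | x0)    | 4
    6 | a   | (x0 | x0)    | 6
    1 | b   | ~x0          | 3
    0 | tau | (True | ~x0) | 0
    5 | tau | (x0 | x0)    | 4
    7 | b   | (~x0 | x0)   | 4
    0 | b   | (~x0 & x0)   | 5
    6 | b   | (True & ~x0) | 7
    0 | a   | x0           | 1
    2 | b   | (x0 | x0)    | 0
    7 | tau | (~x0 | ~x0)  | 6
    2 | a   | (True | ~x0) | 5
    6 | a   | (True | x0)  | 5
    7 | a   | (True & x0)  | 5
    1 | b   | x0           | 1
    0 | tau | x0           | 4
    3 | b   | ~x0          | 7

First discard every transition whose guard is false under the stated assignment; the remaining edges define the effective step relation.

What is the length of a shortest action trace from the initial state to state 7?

BFS to 7:
  depth 0: {0}
  depth 1: {1,4}
7 never appears.

Answer: UNREACHABLE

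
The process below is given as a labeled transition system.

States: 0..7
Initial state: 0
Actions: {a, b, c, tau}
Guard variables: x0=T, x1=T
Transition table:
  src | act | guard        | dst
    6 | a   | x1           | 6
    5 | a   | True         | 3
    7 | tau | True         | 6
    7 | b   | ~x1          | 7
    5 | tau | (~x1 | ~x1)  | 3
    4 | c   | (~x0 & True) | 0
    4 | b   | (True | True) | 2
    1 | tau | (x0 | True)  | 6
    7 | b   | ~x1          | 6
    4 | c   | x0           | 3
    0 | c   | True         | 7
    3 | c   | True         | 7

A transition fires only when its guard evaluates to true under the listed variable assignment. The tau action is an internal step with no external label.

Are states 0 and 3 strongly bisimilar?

Answer: BISIMILAR

Trace:
Compute ~ classes (split until stable):
  P[0] = {{0,1,2,3,4,5,6,7}}
  P[1] = {{0,3},{1,7},{2},{4},{5,6}}
  P[2] = {{0,3},{1,7},{2},{4},{5},{6}}
6 equivalence class(es) (converged in 3)
0∈{0,3}, 3∈{0,3}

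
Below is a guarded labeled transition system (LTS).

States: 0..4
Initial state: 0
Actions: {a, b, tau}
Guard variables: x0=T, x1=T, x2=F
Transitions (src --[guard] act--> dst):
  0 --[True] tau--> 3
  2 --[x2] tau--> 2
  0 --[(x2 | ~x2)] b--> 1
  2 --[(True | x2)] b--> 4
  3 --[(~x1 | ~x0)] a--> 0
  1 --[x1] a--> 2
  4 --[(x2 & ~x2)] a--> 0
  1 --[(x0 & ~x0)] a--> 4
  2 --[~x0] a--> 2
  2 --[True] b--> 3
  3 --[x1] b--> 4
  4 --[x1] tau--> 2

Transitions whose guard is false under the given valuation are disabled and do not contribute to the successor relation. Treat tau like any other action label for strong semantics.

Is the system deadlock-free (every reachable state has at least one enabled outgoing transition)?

Reach set: {0,1,2,3,4}
  0: b→1  tau→3  [2 exit(s)]
  1: a→2  [1 exit(s)]
  2: b→3  b→4  [2 exit(s)]
  3: b→4  [1 exit(s)]
  4: tau→2  [1 exit(s)]

Answer: DEADLOCK-FREE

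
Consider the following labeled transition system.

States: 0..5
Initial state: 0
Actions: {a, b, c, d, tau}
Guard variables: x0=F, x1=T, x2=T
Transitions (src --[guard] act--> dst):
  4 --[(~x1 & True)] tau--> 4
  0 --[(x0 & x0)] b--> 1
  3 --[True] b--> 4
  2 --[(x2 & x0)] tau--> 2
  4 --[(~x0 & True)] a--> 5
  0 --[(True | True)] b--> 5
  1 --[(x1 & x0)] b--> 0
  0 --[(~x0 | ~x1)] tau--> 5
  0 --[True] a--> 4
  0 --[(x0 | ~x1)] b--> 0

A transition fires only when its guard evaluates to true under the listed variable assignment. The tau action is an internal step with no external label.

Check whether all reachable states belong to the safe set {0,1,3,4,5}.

Answer: INVARIANT HOLDS

Analysis:
Allowed set {0,1,3,4,5}
R = {0,4,5}
  0: ✓
  4: ✓
  5: ✓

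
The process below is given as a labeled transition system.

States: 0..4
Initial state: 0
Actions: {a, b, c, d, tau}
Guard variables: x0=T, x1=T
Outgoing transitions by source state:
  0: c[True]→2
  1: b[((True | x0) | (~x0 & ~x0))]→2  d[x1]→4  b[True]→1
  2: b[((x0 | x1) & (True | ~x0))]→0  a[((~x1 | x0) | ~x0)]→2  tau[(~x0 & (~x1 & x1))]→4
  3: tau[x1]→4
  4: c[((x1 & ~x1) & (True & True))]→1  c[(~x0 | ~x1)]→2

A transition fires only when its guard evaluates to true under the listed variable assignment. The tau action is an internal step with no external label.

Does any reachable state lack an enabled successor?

Reachable = {0,2}
  0: c→2  [1 exit(s)]
  2: a→2  b→0  [2 exit(s)]

Answer: DEADLOCK-FREE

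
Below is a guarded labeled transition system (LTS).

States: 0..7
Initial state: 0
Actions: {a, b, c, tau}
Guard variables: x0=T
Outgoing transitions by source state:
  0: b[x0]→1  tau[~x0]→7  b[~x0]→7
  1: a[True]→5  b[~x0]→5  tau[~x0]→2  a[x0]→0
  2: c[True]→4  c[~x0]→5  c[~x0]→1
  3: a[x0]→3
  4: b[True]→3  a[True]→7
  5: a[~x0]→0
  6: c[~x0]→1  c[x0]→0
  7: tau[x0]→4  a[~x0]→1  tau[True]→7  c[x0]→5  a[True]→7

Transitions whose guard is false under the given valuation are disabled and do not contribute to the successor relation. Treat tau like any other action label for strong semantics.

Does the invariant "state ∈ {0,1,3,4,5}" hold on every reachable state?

Answer: INVARIANT HOLDS

Working:
Allowed set {0,1,3,4,5}
R = {0,1,5}
  0: safe
  1: safe
  5: safe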